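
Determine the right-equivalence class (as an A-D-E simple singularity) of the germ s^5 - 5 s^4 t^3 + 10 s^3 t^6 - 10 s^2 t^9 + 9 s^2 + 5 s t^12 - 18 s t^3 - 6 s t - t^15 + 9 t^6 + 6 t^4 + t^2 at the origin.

A_4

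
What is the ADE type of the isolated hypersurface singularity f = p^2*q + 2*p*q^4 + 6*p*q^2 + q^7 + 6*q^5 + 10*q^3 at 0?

The Hessian of f at 0 has rank 0. Corank 2; j^3 = q*(p^2 + 6*p*q + 10*q^2) splits into three distinct lines over C (the quadratic factor has nonzero discriminant), so D_4.

D4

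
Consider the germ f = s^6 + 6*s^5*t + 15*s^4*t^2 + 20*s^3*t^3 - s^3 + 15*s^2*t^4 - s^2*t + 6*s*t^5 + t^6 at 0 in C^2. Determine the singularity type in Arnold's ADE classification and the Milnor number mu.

Type D7, Milnor number mu = 7.

The Hessian of f at 0 has rank 0. Corank 2; j^3 = -s^2*(s + t) has shape L^2 M (L != M), so D-series; mu = 7 gives D_7.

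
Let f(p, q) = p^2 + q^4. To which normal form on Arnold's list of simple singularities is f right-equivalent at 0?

A3

The Hessian of f at 0 has rank 1. Corank 1: A-series; mu = 3 gives A_3.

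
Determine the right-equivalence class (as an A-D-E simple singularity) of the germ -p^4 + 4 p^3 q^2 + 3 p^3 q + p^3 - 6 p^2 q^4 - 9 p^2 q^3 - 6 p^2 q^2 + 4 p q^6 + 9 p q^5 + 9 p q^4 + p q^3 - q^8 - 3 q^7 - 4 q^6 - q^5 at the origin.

E7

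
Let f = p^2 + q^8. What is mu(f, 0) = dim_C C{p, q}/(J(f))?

The Hessian of f at 0 has rank 1. Corank 1: A-series; mu = 7 gives A_7.

7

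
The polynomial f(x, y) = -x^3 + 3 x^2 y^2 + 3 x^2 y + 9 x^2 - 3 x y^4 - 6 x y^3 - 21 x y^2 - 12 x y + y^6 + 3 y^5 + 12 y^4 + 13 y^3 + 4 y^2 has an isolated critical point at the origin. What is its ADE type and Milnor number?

Type A_{2}, Milnor number mu = 2.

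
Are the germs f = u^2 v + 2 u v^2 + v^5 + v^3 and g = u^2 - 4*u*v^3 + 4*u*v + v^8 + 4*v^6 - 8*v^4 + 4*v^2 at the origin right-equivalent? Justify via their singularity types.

No.

The Hessian of f at 0 is [[0, 0], [0, 0]] with rank 0, so corank 2. A Groebner basis of the Jacobian ideal J(f) in C{u,v} is {u^2/5 + v^4 - v^2/5, u^3 + v^3, u*v + v^2}; counting standard monomials gives mu = 6. Corank 2; j^3 = v*(u + v)^2 has shape L^2 M (L != M), so D-series; mu = 6 gives D_6. The Hessian of g at 0 is [[2, 4], [4, 8]] with rank 1, so corank 1. A Groebner basis of the Jacobian ideal J(g) in C{u,v} is {u^3 - 12*u*v^2 - 8*u - 16*v, u^2*v + 4*u*v^2 + 2*u + 4*v, -u/2 + v^3 - v}; counting standard monomials gives mu = 7. Corank 1: A-series; mu = 7 gives A_7. f is D_6 but g is A_7, hence not right-equivalent.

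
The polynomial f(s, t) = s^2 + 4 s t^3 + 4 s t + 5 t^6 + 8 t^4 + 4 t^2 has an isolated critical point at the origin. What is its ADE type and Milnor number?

Type A_5, Milnor number mu = 5.

The Hessian of f at 0 has rank 1. Corank 1: A-series; mu = 5 gives A_5.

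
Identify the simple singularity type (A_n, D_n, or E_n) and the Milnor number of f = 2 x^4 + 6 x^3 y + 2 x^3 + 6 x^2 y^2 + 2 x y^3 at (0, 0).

The Hessian of f at 0 has rank 0. Corank 2; j^3 = 2*x^3 is a perfect cube, so E-series; the 4-jet and mu = 7 give E_7.

Type E7, Milnor number mu = 7.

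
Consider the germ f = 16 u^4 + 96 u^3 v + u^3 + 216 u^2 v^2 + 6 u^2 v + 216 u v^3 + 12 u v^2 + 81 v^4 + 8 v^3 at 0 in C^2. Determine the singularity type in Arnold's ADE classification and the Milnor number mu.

Type E_6, Milnor number mu = 6.

The Hessian of f at 0 has rank 0. Corank 2; j^3 = (u + 2*v)^3 is a perfect cube, so E-series; the 4-jet and mu = 6 give E_6.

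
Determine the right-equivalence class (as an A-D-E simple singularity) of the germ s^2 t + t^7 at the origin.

The Hessian of f at 0 is [[0, 0], [0, 0]] with rank 0, so corank 2. A Groebner basis of the Jacobian ideal J(f) in C{s,t} is {s^2/7 + t^6, s^3, s*t}; counting standard monomials gives mu = 8. Corank 2; j^3 = s^2*t has shape L^2 M (L != M), so D-series; mu = 8 gives D_8.

D_{8}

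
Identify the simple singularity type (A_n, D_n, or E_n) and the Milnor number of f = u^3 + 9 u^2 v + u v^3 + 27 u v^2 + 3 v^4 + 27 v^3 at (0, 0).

Type E_{7}, Milnor number mu = 7.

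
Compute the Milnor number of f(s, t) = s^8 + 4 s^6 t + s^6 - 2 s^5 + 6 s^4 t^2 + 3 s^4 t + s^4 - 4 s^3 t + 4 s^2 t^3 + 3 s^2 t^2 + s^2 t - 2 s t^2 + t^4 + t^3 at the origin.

5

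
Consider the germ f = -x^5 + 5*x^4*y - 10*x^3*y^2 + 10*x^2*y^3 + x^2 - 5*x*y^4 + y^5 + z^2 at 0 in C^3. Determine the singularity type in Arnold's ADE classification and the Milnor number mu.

Type A4, Milnor number mu = 4.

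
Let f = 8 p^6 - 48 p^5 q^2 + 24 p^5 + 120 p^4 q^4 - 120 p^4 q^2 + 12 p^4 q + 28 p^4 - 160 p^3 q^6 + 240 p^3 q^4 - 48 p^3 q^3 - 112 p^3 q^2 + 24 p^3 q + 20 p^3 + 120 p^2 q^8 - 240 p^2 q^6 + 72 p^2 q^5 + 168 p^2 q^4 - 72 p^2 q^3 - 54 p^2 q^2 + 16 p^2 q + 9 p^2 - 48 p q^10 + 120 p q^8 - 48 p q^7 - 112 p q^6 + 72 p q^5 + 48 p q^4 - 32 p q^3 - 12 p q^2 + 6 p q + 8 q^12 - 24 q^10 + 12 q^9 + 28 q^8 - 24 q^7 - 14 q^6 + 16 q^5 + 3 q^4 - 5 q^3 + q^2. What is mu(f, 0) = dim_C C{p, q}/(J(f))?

The Hessian of f at 0 has rank 1. Corank 1: A-series; mu = 2 gives A_2.

2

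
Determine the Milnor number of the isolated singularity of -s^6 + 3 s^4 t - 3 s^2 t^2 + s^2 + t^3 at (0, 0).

The Hessian of f at 0 is [[2, 0], [0, 0]] with rank 1, so corank 1. A Groebner basis of the Jacobian ideal J(f) in C{s,t} is {t^2, s}; counting standard monomials gives mu = 2. Corank 1: A-series; mu = 2 gives A_2.

2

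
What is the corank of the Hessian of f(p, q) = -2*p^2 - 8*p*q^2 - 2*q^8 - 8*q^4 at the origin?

Hessian at 0 has rank 1.

1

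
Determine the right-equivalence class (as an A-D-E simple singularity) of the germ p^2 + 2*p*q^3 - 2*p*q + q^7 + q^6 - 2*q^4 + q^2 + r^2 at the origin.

A_6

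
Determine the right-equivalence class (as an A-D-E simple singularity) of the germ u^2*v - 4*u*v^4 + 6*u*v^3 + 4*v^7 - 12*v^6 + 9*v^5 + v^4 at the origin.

D5

The Hessian of f at 0 is [[0, 0], [0, 0]] with rank 0, so corank 2. A Groebner basis of the Jacobian ideal J(f) in C{u,v} is {u*v^2, u*v/3 + v^3, u^2 - 4*u*v/3}; counting standard monomials gives mu = 5. Corank 2; j^3 = u^2*v has shape L^2 M (L != M), so D-series; mu = 5 gives D_5.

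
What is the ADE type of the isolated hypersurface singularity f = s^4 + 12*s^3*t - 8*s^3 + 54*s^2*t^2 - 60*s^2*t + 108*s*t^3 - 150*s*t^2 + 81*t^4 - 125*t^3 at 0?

E6

The Hessian of f at 0 has rank 0. Corank 2; j^3 = -(2*s + 5*t)^3 is a perfect cube, so E-series; the 4-jet and mu = 6 give E_6.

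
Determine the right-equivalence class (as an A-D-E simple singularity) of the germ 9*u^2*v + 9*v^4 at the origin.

D_{5}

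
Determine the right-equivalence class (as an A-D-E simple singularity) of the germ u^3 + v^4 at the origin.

The Hessian of f at 0 is [[0, 0], [0, 0]] with rank 0, so corank 2. A Groebner basis of the Jacobian ideal J(f) in C{u,v} is {v^3, u^2}; counting standard monomials gives mu = 6. Corank 2; j^3 = u^3 is a perfect cube, so E-series; the 4-jet and mu = 6 give E_6.

E6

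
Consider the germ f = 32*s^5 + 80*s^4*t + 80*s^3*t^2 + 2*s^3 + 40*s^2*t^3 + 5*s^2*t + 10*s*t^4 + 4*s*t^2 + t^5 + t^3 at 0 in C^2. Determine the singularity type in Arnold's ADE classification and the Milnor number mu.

Type D6, Milnor number mu = 6.

The Hessian of f at 0 has rank 0. Corank 2; j^3 = (s + t)^2*(2*s + t) has shape L^2 M (L != M), so D-series; mu = 6 gives D_6.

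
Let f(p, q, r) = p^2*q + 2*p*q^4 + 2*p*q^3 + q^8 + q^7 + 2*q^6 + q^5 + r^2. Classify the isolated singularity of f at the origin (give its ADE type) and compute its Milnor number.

The Hessian of f at 0 has rank 1. Corank 2; j^3 = p^2*q has shape L^2 M (L != M), so D-series; mu = 9 gives D_9.

Type D9, Milnor number mu = 9.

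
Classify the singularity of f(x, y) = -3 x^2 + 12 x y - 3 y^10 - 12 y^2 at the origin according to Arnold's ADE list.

A_9

The Hessian of f at 0 has rank 1. Corank 1: A-series; mu = 9 gives A_9.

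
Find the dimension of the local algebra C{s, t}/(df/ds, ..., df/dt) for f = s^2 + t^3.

The Hessian of f at 0 has rank 1. Corank 1: A-series; mu = 2 gives A_2.

2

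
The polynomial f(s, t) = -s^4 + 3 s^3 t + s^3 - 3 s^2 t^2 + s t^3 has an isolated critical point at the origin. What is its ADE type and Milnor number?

The Hessian of f at 0 is [[0, 0], [0, 0]] with rank 0, so corank 2. A Groebner basis of the Jacobian ideal J(f) in C{s,t} is {3*s^2 + t^4 + t^3, s^3, s^2*t - s^2 - t^3/3, -2*s^2 + s*t^2 - 2*t^3/3}; counting standard monomials gives mu = 7. Corank 2; j^3 = s^3 is a perfect cube, so E-series; the 4-jet and mu = 7 give E_7.

Type E_{7}, Milnor number mu = 7.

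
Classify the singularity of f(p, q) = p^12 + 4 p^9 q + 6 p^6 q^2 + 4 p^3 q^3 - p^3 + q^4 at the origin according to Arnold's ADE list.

E_{6}

The Hessian of f at 0 has rank 0. Corank 2; j^3 = -p^3 is a perfect cube, so E-series; the 4-jet and mu = 6 give E_6.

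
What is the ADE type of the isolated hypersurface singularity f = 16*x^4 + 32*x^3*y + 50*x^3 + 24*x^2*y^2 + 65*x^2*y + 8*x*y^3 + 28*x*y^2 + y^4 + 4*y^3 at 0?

D_{5}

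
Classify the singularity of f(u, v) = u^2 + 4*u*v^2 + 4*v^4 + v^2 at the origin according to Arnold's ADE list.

A_{1}

The Hessian of f at 0 has rank 2. Corank 0: nondegenerate Morse point, so A_1.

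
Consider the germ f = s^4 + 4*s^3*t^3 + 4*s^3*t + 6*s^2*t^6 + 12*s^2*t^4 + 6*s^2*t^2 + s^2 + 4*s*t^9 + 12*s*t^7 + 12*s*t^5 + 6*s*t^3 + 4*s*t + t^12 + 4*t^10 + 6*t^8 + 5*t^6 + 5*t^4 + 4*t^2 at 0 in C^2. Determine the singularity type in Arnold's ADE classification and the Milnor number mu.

Type A3, Milnor number mu = 3.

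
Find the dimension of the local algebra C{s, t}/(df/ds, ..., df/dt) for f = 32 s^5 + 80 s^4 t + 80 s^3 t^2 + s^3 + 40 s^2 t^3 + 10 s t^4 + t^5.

8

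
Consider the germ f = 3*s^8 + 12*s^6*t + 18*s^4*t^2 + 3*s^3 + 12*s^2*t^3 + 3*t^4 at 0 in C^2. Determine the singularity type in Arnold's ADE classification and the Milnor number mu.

The Hessian of f at 0 is [[0, 0], [0, 0]] with rank 0, so corank 2. A Groebner basis of the Jacobian ideal J(f) in C{s,t} is {t^3, s^2}; counting standard monomials gives mu = 6. Corank 2; j^3 = 3*s^3 is a perfect cube, so E-series; the 4-jet and mu = 6 give E_6.

Type E6, Milnor number mu = 6.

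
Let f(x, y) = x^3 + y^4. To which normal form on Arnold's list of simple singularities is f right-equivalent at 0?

The Hessian of f at 0 is [[0, 0], [0, 0]] with rank 0, so corank 2. A Groebner basis of the Jacobian ideal J(f) in C{x,y} is {y^3, x^2}; counting standard monomials gives mu = 6. Corank 2; j^3 = x^3 is a perfect cube, so E-series; the 4-jet and mu = 6 give E_6.

E6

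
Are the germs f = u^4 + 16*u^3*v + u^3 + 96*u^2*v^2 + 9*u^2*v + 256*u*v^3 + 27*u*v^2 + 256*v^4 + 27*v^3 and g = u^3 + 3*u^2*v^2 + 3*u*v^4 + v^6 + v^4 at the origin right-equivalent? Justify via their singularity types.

The Hessian of f at 0 is [[0, 0], [0, 0]] with rank 0, so corank 2. A Groebner basis of the Jacobian ideal J(f) in C{u,v} is {v^4, u*v^2 + 10*v^3/3, u^2 + 6*u*v + 9*v^2}; counting standard monomials gives mu = 6. Corank 2; j^3 = (u + 3*v)^3 is a perfect cube, so E-series; the 4-jet and mu = 6 give E_6. The Hessian of g at 0 is [[0, 0], [0, 0]] with rank 0, so corank 2. A Groebner basis of the Jacobian ideal J(g) in C{u,v} is {u^3, u^2*v, u^2/2 + u*v^2, v^3}; counting standard monomials gives mu = 6. Corank 2; j^3 = u^3 is a perfect cube, so E-series; the 4-jet and mu = 6 give E_6. Both have type E_6, hence right-equivalent.

Yes.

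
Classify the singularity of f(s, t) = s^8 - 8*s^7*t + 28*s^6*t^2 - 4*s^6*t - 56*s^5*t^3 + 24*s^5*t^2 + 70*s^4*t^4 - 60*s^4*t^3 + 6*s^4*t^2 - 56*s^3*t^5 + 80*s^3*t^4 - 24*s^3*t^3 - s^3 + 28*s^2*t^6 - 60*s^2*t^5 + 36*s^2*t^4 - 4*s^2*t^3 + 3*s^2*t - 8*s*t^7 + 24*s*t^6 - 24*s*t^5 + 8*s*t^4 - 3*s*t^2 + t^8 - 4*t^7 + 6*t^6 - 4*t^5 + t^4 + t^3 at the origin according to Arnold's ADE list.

E6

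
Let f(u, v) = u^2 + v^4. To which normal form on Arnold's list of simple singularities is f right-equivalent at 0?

A_{3}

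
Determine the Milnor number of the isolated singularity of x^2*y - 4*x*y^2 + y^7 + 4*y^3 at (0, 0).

8

The Hessian of f at 0 has rank 0. Corank 2; j^3 = y*(x - 2*y)^2 has shape L^2 M (L != M), so D-series; mu = 8 gives D_8.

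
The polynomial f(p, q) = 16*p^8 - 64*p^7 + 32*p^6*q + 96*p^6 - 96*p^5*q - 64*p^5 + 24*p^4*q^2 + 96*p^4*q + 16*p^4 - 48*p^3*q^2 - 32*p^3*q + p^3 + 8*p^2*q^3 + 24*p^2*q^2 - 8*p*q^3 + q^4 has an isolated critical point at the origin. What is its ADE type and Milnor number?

The Hessian of f at 0 has rank 0. Corank 2; j^3 = p^3 is a perfect cube, so E-series; the 4-jet and mu = 6 give E_6.

Type E_6, Milnor number mu = 6.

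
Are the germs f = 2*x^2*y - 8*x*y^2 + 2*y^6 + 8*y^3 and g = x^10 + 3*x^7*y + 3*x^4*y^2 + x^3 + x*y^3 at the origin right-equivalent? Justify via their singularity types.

No.

The Hessian of f at 0 is [[0, 0], [0, 0]] with rank 0, so corank 2. A Groebner basis of the Jacobian ideal J(f) in C{x,y} is {x^2/6 + y^5 - 2*y^2/3, x^3 - 8*y^3, x*y - 2*y^2}; counting standard monomials gives mu = 7. Corank 2; j^3 = 2*y*(x - 2*y)^2 has shape L^2 M (L != M), so D-series; mu = 7 gives D_7. The Hessian of g at 0 is [[0, 0], [0, 0]] with rank 0, so corank 2. A Groebner basis of the Jacobian ideal J(g) in C{x,y} is {x^3, x*y^2, 3*x^2 + y^3}; counting standard monomials gives mu = 7. Corank 2; j^3 = x^3 is a perfect cube, so E-series; the 4-jet and mu = 7 give E_7. f is D_7 but g is E_7, hence not right-equivalent.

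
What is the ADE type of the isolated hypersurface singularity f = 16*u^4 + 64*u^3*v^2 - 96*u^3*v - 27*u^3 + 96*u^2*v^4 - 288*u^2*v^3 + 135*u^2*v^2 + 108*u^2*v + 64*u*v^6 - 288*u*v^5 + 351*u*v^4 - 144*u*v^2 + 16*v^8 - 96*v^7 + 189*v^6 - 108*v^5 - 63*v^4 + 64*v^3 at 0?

The Hessian of f at 0 is [[0, 0], [0, 0]] with rank 0, so corank 2. A Groebner basis of the Jacobian ideal J(f) in C{u,v} is {u^3 + 24*u^2 - 64*u*v + 128*v^2/3, u^2*v + 52*u^2/3 - 416*u*v/9 + 832*v^2/27, 25*u^2/2 + u*v^2 - 100*u*v/3 + 200*v^2/9, 9*u^2 - 24*u*v + v^3 + 16*v^2}; counting standard monomials gives mu = 6. Corank 2; j^3 = -(3*u - 4*v)^3 is a perfect cube, so E-series; the 4-jet and mu = 6 give E_6.

E_6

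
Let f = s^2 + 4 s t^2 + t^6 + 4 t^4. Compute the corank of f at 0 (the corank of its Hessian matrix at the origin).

1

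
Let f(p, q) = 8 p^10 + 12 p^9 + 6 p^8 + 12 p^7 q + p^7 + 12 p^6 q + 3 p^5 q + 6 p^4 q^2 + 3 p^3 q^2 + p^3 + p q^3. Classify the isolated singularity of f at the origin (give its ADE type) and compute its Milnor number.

Type E7, Milnor number mu = 7.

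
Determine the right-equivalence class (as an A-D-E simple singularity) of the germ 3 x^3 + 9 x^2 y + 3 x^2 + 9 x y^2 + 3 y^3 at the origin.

A_2

The Hessian of f at 0 has rank 1. Corank 1: A-series; mu = 2 gives A_2.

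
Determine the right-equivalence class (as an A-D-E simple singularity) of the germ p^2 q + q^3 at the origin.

D4

The Hessian of f at 0 has rank 0. Corank 2; j^3 = q*(p^2 + q^2) splits into three distinct lines over C (the quadratic factor has nonzero discriminant), so D_4.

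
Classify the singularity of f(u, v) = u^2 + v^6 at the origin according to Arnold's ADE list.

A_5

The Hessian of f at 0 has rank 1. Corank 1: A-series; mu = 5 gives A_5.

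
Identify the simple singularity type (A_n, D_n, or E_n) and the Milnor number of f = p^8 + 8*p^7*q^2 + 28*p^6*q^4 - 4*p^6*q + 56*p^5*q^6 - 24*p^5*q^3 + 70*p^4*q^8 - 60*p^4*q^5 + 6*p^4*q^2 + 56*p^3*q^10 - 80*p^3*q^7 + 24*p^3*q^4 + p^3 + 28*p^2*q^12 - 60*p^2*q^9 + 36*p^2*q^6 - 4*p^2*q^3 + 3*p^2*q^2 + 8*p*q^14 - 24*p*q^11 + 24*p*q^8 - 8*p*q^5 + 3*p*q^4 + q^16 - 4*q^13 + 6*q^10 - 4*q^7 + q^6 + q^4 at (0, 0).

The Hessian of f at 0 is [[0, 0], [0, 0]] with rank 0, so corank 2. A Groebner basis of the Jacobian ideal J(f) in C{p,q} is {p^3, p^2*q, p^2/2 + p*q^2, q^3}; counting standard monomials gives mu = 6. Corank 2; j^3 = p^3 is a perfect cube, so E-series; the 4-jet and mu = 6 give E_6.

Type E_6, Milnor number mu = 6.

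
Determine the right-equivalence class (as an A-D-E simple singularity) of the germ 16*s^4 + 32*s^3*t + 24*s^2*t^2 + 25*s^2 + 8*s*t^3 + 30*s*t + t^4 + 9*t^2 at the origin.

A_{3}

The Hessian of f at 0 has rank 1. Corank 1: A-series; mu = 3 gives A_3.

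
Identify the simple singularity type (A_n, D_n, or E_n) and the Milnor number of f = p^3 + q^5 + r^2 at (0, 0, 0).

Type E8, Milnor number mu = 8.

The Hessian of f at 0 is [[0, 0, 0], [0, 0, 0], [0, 0, 2]] with rank 1, so corank 2. A Groebner basis of the Jacobian ideal J(f) in C{p,q,r} is {q^4, p^2, r}; counting standard monomials gives mu = 8. Corank 2; j^3 = p^3 is a perfect cube, so E-series; the 5-jet and mu = 8 give E_8.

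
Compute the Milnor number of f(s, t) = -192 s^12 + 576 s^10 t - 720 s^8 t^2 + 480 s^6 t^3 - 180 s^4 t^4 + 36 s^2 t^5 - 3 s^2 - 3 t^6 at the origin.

5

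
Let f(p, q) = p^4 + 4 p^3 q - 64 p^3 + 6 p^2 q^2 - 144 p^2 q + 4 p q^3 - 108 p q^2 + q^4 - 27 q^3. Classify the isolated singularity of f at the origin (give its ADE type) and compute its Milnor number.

Type E_{6}, Milnor number mu = 6.

The Hessian of f at 0 is [[0, 0], [0, 0]] with rank 0, so corank 2. A Groebner basis of the Jacobian ideal J(f) in C{p,q} is {q^4, p*q^2 + 5*q^3/6, p^2 + 3*p*q/2 + 9*q^2/16}; counting standard monomials gives mu = 6. Corank 2; j^3 = -(4*p + 3*q)^3 is a perfect cube, so E-series; the 4-jet and mu = 6 give E_6.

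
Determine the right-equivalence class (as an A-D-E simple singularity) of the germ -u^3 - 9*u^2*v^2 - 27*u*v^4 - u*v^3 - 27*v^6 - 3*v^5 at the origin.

The Hessian of f at 0 is [[0, 0], [0, 0]] with rank 0, so corank 2. A Groebner basis of the Jacobian ideal J(f) in C{u,v} is {-u^2/9 + v^4 - v^3/27, u^3, u^2*v + u^2/27 + v^3/81, u^2/3 + u*v^2 + v^3/9}; counting standard monomials gives mu = 7. Corank 2; j^3 = -u^3 is a perfect cube, so E-series; the 4-jet and mu = 7 give E_7.

E7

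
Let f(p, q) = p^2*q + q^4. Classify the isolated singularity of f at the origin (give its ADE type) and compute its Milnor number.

Type D_5, Milnor number mu = 5.

The Hessian of f at 0 has rank 0. Corank 2; j^3 = p^2*q has shape L^2 M (L != M), so D-series; mu = 5 gives D_5.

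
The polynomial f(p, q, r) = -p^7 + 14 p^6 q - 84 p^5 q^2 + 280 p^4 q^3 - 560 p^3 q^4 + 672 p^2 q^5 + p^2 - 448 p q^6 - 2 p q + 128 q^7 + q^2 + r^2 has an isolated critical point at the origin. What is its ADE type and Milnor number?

Type A_{6}, Milnor number mu = 6.

The Hessian of f at 0 is [[2, -2, 0], [-2, 2, 0], [0, 0, 2]] with rank 2, so corank 1. A Groebner basis of the Jacobian ideal J(f) in C{p,q,r} is {q^6, p - q, r}; counting standard monomials gives mu = 6. Corank 1: A-series; mu = 6 gives A_6.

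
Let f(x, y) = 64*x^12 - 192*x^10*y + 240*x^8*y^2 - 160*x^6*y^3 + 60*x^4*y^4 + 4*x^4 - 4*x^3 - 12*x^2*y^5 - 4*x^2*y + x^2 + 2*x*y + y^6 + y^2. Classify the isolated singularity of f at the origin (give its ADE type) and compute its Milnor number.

Type A_5, Milnor number mu = 5.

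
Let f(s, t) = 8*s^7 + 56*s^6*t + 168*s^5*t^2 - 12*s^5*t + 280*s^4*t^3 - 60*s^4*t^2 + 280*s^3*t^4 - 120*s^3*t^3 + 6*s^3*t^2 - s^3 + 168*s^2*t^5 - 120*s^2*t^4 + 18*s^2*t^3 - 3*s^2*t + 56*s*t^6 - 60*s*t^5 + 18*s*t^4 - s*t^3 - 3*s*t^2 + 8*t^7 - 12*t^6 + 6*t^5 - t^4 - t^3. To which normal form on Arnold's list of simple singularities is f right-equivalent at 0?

E_{7}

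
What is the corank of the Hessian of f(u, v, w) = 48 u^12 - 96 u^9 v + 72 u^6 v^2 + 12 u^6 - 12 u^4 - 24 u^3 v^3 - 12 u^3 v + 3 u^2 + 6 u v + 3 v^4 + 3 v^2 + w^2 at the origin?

Hessian at 0 has rank 2.

1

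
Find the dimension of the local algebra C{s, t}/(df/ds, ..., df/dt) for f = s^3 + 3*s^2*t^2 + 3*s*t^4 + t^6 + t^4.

6

The Hessian of f at 0 has rank 0. Corank 2; j^3 = s^3 is a perfect cube, so E-series; the 4-jet and mu = 6 give E_6.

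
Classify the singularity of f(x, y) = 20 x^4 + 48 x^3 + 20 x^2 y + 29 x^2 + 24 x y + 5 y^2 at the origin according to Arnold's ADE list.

A_1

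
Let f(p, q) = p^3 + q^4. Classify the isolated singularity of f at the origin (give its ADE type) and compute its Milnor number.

Type E_6, Milnor number mu = 6.

The Hessian of f at 0 is [[0, 0], [0, 0]] with rank 0, so corank 2. A Groebner basis of the Jacobian ideal J(f) in C{p,q} is {q^3, p^2}; counting standard monomials gives mu = 6. Corank 2; j^3 = p^3 is a perfect cube, so E-series; the 4-jet and mu = 6 give E_6.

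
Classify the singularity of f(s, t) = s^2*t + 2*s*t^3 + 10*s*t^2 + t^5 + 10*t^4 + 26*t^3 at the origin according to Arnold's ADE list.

D4

The Hessian of f at 0 is [[0, 0], [0, 0]] with rank 0, so corank 2. A Groebner basis of the Jacobian ideal J(f) in C{s,t} is {t^3, s^2 - 22*t^2, s*t + 5*t^2}; counting standard monomials gives mu = 4. Corank 2; j^3 = t*(s^2 + 10*s*t + 26*t^2) splits into three distinct lines over C (the quadratic factor has nonzero discriminant), so D_4.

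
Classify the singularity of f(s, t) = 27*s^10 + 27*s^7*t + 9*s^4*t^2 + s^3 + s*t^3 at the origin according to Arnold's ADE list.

E_7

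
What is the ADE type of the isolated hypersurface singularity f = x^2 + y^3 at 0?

The Hessian of f at 0 is [[2, 0], [0, 0]] with rank 1, so corank 1. A Groebner basis of the Jacobian ideal J(f) in C{x,y} is {y^2, x}; counting standard monomials gives mu = 2. Corank 1: A-series; mu = 2 gives A_2.

A2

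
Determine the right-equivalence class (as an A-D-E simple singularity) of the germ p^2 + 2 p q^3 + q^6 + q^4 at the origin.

A_{3}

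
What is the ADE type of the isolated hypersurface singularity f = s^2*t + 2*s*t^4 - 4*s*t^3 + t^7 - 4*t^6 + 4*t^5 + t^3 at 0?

D_4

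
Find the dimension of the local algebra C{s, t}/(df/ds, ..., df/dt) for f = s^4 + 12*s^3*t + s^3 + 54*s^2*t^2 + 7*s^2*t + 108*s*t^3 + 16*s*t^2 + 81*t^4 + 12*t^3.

The Hessian of f at 0 is [[0, 0], [0, 0]] with rank 0, so corank 2. A Groebner basis of the Jacobian ideal J(f) in C{s,t} is {s*t^2 + s*t/2 + t^2, -s*t/4 + t^3 - t^2/2, s^2 + 5*s*t + 6*t^2}; counting standard monomials gives mu = 5. Corank 2; j^3 = (s + 2*t)^2*(s + 3*t) has shape L^2 M (L != M), so D-series; mu = 5 gives D_5.

5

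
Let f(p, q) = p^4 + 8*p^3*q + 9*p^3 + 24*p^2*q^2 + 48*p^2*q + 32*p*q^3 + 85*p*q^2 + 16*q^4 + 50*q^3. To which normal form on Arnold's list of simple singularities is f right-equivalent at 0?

The Hessian of f at 0 is [[0, 0], [0, 0]] with rank 0, so corank 2. A Groebner basis of the Jacobian ideal J(f) in C{p,q} is {p*q^2 + 135*p*q/4 + 225*q^2/4, -81*p*q/4 + q^3 - 135*q^2/4, p^2 + 11*p*q/3 + 10*q^2/3}; counting standard monomials gives mu = 5. Corank 2; j^3 = (p + 2*q)*(3*p + 5*q)^2 has shape L^2 M (L != M), so D-series; mu = 5 gives D_5.

D_{5}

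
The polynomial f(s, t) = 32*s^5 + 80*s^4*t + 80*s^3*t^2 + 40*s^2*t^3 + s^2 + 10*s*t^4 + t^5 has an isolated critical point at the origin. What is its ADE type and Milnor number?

Type A_4, Milnor number mu = 4.

The Hessian of f at 0 is [[2, 0], [0, 0]] with rank 1, so corank 1. A Groebner basis of the Jacobian ideal J(f) in C{s,t} is {t^4, s}; counting standard monomials gives mu = 4. Corank 1: A-series; mu = 4 gives A_4.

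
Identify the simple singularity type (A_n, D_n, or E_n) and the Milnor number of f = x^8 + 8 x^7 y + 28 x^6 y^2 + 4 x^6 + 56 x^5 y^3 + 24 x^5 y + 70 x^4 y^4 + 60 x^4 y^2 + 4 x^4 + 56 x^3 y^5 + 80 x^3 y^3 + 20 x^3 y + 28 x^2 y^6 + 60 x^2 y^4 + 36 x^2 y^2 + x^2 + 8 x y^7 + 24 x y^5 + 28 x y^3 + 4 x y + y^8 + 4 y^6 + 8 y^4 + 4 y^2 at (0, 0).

Type A7, Milnor number mu = 7.

The Hessian of f at 0 is [[2, 4], [4, 8]] with rank 1, so corank 1. A Groebner basis of the Jacobian ideal J(f) in C{x,y} is {-3*x^2/2 - 13*x*y/2 + y^4 - 7*y^2, x^3 + 2*x + 4*y^3 + 4*y, x^2*y - 2*x/3 - 8*y^3/3 - 4*y/3, x*y^2 + x/6 + 5*y^3/3 + y/3}; counting standard monomials gives mu = 7. Corank 1: A-series; mu = 7 gives A_7.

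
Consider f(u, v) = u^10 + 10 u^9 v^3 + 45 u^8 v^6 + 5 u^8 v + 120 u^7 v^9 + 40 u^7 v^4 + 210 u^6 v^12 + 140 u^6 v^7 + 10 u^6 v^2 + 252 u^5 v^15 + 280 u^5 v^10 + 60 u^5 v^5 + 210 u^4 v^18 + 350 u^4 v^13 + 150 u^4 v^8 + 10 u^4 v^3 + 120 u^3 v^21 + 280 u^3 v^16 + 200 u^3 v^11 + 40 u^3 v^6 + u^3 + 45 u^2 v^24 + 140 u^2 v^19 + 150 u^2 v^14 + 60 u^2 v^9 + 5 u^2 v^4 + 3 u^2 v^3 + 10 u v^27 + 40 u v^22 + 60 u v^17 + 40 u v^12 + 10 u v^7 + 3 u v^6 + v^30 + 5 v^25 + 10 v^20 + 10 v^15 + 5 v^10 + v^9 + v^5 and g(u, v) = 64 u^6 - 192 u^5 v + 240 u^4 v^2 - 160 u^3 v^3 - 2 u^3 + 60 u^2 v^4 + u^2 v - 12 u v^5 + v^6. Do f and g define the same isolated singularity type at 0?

The Hessian of f at 0 has rank 0. Corank 2; j^3 = u^3 is a perfect cube, so E-series; the 5-jet and mu = 8 give E_8. The Hessian of g at 0 has rank 0. Corank 2; j^3 = -u^2*(2*u - v) has shape L^2 M (L != M), so D-series; mu = 7 gives D_7. f is E_8 but g is D_7, hence not right-equivalent.

No.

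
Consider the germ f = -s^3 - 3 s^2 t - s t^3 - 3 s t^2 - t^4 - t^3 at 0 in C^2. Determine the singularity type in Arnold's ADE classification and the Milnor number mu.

Type E_7, Milnor number mu = 7.

The Hessian of f at 0 has rank 0. Corank 2; j^3 = -(s + t)^3 is a perfect cube, so E-series; the 4-jet and mu = 7 give E_7.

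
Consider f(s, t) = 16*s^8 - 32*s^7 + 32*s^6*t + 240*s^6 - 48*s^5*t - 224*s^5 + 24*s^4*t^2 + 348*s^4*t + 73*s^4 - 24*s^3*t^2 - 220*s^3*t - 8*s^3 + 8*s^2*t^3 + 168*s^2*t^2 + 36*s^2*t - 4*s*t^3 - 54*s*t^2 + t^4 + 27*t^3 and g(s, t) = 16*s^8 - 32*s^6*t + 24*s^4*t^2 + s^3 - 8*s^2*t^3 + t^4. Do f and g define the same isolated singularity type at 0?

Yes.

The Hessian of f at 0 is [[0, 0], [0, 0]] with rank 0, so corank 2. A Groebner basis of the Jacobian ideal J(f) in C{s,t} is {s^3 + s^2 - 3*s*t + 9*t^2/4, s^2*t + 7*s^2/9 - 7*s*t/3 + 7*t^2/4, 16*s^2/27 + s*t^2 - 16*s*t/9 + 4*t^2/3, 4*s^2/9 - 4*s*t/3 + t^3 + t^2}; counting standard monomials gives mu = 6. Corank 2; j^3 = -(2*s - 3*t)^3 is a perfect cube, so E-series; the 4-jet and mu = 6 give E_6. The Hessian of g at 0 is [[0, 0], [0, 0]] with rank 0, so corank 2. A Groebner basis of the Jacobian ideal J(g) in C{s,t} is {t^3, s^2}; counting standard monomials gives mu = 6. Corank 2; j^3 = s^3 is a perfect cube, so E-series; the 4-jet and mu = 6 give E_6. Both have type E_6, hence right-equivalent.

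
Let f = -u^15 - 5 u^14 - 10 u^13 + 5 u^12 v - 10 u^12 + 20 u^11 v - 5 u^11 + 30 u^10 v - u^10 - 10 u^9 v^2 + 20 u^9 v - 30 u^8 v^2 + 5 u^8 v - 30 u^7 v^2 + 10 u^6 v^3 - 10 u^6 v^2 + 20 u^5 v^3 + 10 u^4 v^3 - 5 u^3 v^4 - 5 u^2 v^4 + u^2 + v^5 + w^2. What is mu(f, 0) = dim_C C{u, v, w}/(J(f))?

The Hessian of f at 0 has rank 2. Corank 1: A-series; mu = 4 gives A_4.

4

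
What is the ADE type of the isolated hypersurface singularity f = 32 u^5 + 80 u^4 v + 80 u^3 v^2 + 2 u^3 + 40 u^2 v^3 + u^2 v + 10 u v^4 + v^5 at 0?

The Hessian of f at 0 is [[0, 0], [0, 0]] with rank 0, so corank 2. A Groebner basis of the Jacobian ideal J(f) in C{u,v} is {-u*v/10 + v^4, u*v^2, u^2 + u*v/2}; counting standard monomials gives mu = 6. Corank 2; j^3 = u^2*(2*u + v) has shape L^2 M (L != M), so D-series; mu = 6 gives D_6.

D_6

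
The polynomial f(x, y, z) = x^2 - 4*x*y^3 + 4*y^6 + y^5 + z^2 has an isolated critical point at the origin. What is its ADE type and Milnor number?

Type A4, Milnor number mu = 4.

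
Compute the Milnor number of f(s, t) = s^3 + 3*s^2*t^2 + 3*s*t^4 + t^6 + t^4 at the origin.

6

The Hessian of f at 0 has rank 0. Corank 2; j^3 = s^3 is a perfect cube, so E-series; the 4-jet and mu = 6 give E_6.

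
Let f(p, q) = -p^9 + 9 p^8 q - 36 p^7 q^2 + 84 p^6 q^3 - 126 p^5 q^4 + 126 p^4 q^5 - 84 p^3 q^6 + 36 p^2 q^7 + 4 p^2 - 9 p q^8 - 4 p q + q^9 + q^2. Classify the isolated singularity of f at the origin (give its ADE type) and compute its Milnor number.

Type A8, Milnor number mu = 8.

The Hessian of f at 0 is [[8, -4], [-4, 2]] with rank 1, so corank 1. A Groebner basis of the Jacobian ideal J(f) in C{p,q} is {q^8, p - q/2}; counting standard monomials gives mu = 8. Corank 1: A-series; mu = 8 gives A_8.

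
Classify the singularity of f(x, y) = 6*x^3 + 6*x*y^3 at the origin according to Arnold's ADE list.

E7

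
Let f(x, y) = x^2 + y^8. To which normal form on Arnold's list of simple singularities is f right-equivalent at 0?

The Hessian of f at 0 is [[2, 0], [0, 0]] with rank 1, so corank 1. A Groebner basis of the Jacobian ideal J(f) in C{x,y} is {y^7, x}; counting standard monomials gives mu = 7. Corank 1: A-series; mu = 7 gives A_7.

A7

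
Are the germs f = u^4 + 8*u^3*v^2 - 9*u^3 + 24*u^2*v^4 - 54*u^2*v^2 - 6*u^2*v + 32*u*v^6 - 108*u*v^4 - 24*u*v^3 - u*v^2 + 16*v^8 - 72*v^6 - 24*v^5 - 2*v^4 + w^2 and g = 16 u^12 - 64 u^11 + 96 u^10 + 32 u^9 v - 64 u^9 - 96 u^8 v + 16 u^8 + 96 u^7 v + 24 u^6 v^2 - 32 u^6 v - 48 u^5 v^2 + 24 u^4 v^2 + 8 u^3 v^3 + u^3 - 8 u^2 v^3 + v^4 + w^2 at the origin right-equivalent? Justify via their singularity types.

The Hessian of f at 0 has rank 1. Corank 2; j^3 = -u*(3*u + v)^2 has shape L^2 M (L != M), so D-series; mu = 5 gives D_5. The Hessian of g at 0 has rank 1. Corank 2; j^3 = u^3 is a perfect cube, so E-series; the 4-jet and mu = 6 give E_6. f is D_5 but g is E_6, hence not right-equivalent.

No.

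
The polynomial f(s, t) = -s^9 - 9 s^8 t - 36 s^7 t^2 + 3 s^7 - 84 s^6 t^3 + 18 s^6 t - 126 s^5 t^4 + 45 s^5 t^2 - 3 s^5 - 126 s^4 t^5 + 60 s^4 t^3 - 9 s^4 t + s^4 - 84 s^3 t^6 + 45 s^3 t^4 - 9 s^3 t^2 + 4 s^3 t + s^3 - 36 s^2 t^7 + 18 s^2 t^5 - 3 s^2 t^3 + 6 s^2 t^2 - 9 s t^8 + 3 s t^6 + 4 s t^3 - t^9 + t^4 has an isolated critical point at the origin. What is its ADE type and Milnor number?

The Hessian of f at 0 has rank 0. Corank 2; j^3 = s^3 is a perfect cube, so E-series; the 4-jet and mu = 6 give E_6.

Type E6, Milnor number mu = 6.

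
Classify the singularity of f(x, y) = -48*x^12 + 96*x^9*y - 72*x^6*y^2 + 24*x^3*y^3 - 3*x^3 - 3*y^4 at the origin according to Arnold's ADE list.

E_{6}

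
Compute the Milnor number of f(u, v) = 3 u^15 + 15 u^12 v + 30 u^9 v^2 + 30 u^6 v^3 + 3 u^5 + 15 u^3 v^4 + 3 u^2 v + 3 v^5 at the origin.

6

The Hessian of f at 0 has rank 0. Corank 2; j^3 = 3*u^2*v has shape L^2 M (L != M), so D-series; mu = 6 gives D_6.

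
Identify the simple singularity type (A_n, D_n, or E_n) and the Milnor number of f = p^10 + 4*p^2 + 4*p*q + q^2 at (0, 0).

Type A9, Milnor number mu = 9.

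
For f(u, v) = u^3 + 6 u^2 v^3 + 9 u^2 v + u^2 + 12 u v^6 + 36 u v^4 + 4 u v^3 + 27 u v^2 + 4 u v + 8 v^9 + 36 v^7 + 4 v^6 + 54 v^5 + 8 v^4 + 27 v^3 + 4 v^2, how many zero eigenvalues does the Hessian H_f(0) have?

The Hessian at 0 is [[2, 4], [4, 8]] of rank 1; hence corank 1.

1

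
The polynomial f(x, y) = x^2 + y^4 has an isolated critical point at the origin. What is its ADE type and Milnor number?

Type A_3, Milnor number mu = 3.

The Hessian of f at 0 is [[2, 0], [0, 0]] with rank 1, so corank 1. A Groebner basis of the Jacobian ideal J(f) in C{x,y} is {y^3, x}; counting standard monomials gives mu = 3. Corank 1: A-series; mu = 3 gives A_3.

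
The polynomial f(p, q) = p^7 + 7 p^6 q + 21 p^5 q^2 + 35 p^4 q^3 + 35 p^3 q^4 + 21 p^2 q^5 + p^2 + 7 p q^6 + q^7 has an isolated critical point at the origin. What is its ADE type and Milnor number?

The Hessian of f at 0 has rank 1. Corank 1: A-series; mu = 6 gives A_6.

Type A_{6}, Milnor number mu = 6.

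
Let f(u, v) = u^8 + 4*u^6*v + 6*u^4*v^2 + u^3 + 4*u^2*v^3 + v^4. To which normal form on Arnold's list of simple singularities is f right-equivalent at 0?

E_6

The Hessian of f at 0 has rank 0. Corank 2; j^3 = u^3 is a perfect cube, so E-series; the 4-jet and mu = 6 give E_6.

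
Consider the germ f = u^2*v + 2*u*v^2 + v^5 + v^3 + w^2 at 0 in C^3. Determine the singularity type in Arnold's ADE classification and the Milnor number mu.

Type D6, Milnor number mu = 6.

The Hessian of f at 0 has rank 1. Corank 2; j^3 = v*(u + v)^2 has shape L^2 M (L != M), so D-series; mu = 6 gives D_6.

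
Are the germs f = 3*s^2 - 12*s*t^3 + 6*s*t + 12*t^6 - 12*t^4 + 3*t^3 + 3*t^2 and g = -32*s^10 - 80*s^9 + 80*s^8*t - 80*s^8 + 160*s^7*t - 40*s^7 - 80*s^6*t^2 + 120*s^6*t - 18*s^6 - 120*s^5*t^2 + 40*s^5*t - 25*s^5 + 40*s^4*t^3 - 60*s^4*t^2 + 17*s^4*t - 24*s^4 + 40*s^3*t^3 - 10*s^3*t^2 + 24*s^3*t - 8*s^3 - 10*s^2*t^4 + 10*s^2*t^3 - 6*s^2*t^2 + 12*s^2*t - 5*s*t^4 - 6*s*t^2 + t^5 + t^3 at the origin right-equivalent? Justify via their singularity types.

The Hessian of f at 0 has rank 1. Corank 1: A-series; mu = 2 gives A_2. The Hessian of g at 0 has rank 0. Corank 2; j^3 = -(2*s - t)^3 is a perfect cube, so E-series; the 5-jet and mu = 8 give E_8. f is A_2 but g is E_8, hence not right-equivalent.

No.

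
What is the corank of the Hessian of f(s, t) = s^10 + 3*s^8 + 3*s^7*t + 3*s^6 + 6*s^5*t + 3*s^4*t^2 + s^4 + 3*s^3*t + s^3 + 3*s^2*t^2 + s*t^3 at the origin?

Hessian at 0 has rank 0.

2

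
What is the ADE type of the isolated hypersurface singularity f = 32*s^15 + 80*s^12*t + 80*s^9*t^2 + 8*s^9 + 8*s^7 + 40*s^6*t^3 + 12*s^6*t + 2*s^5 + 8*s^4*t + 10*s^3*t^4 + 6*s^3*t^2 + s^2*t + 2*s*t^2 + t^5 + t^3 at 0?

D_{6}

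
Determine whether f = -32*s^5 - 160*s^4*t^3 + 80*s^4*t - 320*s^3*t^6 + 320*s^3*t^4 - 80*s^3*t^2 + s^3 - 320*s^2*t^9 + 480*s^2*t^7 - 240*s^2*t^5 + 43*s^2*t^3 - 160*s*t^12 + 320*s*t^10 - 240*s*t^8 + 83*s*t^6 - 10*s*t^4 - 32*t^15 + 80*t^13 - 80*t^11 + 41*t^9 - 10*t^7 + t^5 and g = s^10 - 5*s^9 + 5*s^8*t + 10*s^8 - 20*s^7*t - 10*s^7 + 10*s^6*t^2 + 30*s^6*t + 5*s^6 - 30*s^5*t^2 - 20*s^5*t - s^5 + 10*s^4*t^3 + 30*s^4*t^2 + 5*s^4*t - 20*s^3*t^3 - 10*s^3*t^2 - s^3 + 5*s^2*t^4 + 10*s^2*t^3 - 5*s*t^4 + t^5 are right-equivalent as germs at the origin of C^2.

Yes.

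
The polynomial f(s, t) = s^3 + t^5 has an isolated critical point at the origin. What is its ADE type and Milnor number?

Type E8, Milnor number mu = 8.

The Hessian of f at 0 has rank 0. Corank 2; j^3 = s^3 is a perfect cube, so E-series; the 5-jet and mu = 8 give E_8.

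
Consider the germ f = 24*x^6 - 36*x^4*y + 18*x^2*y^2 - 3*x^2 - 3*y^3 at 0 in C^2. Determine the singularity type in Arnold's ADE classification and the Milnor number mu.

Type A_{2}, Milnor number mu = 2.

The Hessian of f at 0 has rank 1. Corank 1: A-series; mu = 2 gives A_2.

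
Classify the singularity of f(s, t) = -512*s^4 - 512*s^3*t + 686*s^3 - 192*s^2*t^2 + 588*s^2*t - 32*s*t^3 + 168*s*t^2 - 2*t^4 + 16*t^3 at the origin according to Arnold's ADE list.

The Hessian of f at 0 is [[0, 0], [0, 0]] with rank 0, so corank 2. A Groebner basis of the Jacobian ideal J(f) in C{s,t} is {t^4, s*t^2 + 23*t^3/84, s^2 + 4*s*t/7 + 4*t^2/49}; counting standard monomials gives mu = 6. Corank 2; j^3 = 2*(7*s + 2*t)^3 is a perfect cube, so E-series; the 4-jet and mu = 6 give E_6.

E_{6}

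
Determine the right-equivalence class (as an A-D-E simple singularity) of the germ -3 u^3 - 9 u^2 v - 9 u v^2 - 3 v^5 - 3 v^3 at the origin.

E_{8}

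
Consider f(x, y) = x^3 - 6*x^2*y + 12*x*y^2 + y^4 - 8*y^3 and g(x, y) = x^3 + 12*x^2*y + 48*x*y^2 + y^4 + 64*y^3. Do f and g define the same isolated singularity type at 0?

The Hessian of f at 0 has rank 0. Corank 2; j^3 = (x - 2*y)^3 is a perfect cube, so E-series; the 4-jet and mu = 6 give E_6. The Hessian of g at 0 has rank 0. Corank 2; j^3 = (x + 4*y)^3 is a perfect cube, so E-series; the 4-jet and mu = 6 give E_6. Both have type E_6, hence right-equivalent.

Yes.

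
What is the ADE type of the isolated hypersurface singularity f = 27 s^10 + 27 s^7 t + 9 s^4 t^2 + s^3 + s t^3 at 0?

E_{7}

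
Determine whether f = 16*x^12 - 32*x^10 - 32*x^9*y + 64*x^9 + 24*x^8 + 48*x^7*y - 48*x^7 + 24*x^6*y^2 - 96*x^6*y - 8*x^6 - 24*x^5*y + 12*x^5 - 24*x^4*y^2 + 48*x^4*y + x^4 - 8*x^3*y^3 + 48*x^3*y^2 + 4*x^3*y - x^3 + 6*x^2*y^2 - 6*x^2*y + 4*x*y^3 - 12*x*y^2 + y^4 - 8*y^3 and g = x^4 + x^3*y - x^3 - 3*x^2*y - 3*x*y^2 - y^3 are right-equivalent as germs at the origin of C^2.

No.

The Hessian of f at 0 is [[0, 0], [0, 0]] with rank 0, so corank 2. A Groebner basis of the Jacobian ideal J(f) in C{x,y} is {y^4, x*y^2 + 5*y^3/3, x^2 + 4*x*y + 4*y^2}; counting standard monomials gives mu = 6. Corank 2; j^3 = -(x + 2*y)^3 is a perfect cube, so E-series; the 4-jet and mu = 6 give E_6. The Hessian of g at 0 is [[0, 0], [0, 0]] with rank 0, so corank 2. A Groebner basis of the Jacobian ideal J(g) in C{x,y} is {3*x^2 + 6*x*y + y^4 + y^3 + 3*y^2, x^3 - 3*x^2 - 6*x*y - 3*y^2, x^2*y + 3*x^2 + 6*x*y + 3*y^2, -2*x^2 + x*y^2 - 4*x*y + y^3/3 - 2*y^2}; counting standard monomials gives mu = 7. Corank 2; j^3 = -(x + y)^3 is a perfect cube, so E-series; the 4-jet and mu = 7 give E_7. f is E_6 but g is E_7, hence not right-equivalent.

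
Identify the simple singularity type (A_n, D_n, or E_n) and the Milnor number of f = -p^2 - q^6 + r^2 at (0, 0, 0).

The Hessian of f at 0 has rank 2. Corank 1: A-series; mu = 5 gives A_5.

Type A5, Milnor number mu = 5.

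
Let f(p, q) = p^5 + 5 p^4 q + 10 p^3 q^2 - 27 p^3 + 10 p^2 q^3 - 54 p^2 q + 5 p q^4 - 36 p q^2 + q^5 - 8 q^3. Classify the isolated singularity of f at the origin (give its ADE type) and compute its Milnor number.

The Hessian of f at 0 has rank 0. Corank 2; j^3 = -(3*p + 2*q)^3 is a perfect cube, so E-series; the 5-jet and mu = 8 give E_8.

Type E_8, Milnor number mu = 8.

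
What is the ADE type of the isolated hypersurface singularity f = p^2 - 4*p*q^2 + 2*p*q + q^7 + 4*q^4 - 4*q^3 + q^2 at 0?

A_{6}

The Hessian of f at 0 has rank 1. Corank 1: A-series; mu = 6 gives A_6.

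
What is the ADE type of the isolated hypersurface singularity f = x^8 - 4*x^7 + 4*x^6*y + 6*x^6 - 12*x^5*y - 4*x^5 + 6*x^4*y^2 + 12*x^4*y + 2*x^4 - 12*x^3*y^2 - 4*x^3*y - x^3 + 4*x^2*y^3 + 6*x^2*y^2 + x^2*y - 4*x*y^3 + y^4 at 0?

The Hessian of f at 0 is [[0, 0], [0, 0]] with rank 0, so corank 2. A Groebner basis of the Jacobian ideal J(f) in C{x,y} is {x*y^2, x*y/4 + y^3, x^2 - x*y}; counting standard monomials gives mu = 5. Corank 2; j^3 = -x^2*(x - y) has shape L^2 M (L != M), so D-series; mu = 5 gives D_5.

D_{5}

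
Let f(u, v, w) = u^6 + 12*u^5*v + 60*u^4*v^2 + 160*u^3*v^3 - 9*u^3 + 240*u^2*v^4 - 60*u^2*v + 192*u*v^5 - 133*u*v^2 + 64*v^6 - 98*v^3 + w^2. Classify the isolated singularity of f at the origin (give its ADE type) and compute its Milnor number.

The Hessian of f at 0 is [[0, 0, 0], [0, 0, 0], [0, 0, 2]] with rank 1, so corank 2. A Groebner basis of the Jacobian ideal J(f) in C{u,v,w} is {243*u*v/2 + v^5 + 567*v^2/2, u*v^2 + 7*v^3/3, u^2 + 13*u*v/3 + 14*v^2/3, w}; counting standard monomials gives mu = 7. Corank 2; j^3 = -(u + 2*v)*(3*u + 7*v)^2 has shape L^2 M (L != M), so D-series; mu = 7 gives D_7.

Type D_7, Milnor number mu = 7.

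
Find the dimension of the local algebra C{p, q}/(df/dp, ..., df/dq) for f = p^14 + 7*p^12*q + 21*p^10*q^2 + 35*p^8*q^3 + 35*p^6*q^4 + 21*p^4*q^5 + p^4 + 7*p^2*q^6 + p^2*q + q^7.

8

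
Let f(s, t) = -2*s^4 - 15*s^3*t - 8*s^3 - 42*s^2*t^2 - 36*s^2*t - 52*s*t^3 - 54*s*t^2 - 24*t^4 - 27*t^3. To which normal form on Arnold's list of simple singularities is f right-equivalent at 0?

E_{7}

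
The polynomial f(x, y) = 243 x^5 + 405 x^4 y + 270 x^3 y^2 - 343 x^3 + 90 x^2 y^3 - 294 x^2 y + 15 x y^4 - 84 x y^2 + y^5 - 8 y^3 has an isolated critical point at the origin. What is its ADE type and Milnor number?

Type E_8, Milnor number mu = 8.

The Hessian of f at 0 has rank 0. Corank 2; j^3 = -(7*x + 2*y)^3 is a perfect cube, so E-series; the 5-jet and mu = 8 give E_8.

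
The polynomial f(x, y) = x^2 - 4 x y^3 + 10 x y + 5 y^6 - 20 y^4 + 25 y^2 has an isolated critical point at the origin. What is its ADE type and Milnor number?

The Hessian of f at 0 has rank 1. Corank 1: A-series; mu = 5 gives A_5.

Type A_{5}, Milnor number mu = 5.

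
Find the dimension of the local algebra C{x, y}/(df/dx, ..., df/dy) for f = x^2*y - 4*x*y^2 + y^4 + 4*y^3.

The Hessian of f at 0 has rank 0. Corank 2; j^3 = y*(x - 2*y)^2 has shape L^2 M (L != M), so D-series; mu = 5 gives D_5.

5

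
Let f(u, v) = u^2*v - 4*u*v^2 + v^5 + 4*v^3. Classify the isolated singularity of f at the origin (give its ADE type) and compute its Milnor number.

Type D6, Milnor number mu = 6.

The Hessian of f at 0 has rank 0. Corank 2; j^3 = v*(u - 2*v)^2 has shape L^2 M (L != M), so D-series; mu = 6 gives D_6.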